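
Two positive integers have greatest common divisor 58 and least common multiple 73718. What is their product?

For any two positive integers, gcd × lcm = product = 58 × 73718 = 4275644.

4275644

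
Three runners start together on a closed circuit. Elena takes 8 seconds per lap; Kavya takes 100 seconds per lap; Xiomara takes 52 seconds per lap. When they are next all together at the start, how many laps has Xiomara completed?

All finish a whole number of cycles simultaneously at t = LCM of the periods.
8 = 2^3
100 = 2^2 × 5^2
52 = 2^2 × 13
LCM(8, 100, 52) = 2^3 × 5^2 × 13 = 2600.
Laps for period 52: 2600 / 52 = 50.

50 laps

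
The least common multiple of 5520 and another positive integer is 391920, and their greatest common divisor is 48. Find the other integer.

3408

gcd × lcm = product of the two integers, so the other integer is (48 × 391920) / 5520 = 3408.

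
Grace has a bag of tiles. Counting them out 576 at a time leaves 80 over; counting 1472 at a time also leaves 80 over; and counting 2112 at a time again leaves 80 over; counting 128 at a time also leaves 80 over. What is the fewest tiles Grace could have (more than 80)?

291536

N − 80 must be a common multiple of 576, 1472, 2112, and 128.
576 = 2^6 × 3^2
1472 = 2^6 × 23
2112 = 2^6 × 3 × 11
128 = 2^7
LCM(576, 1472, 2112, 128) = 2^7 × 3^2 × 11 × 23 = 291456.
Smallest N > 80 is LCM + 80 = 291456 + 80 = 291536.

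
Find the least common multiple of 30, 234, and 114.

30 = 2 × 3 × 5
234 = 2 × 3^2 × 13
114 = 2 × 3 × 19
LCM(30, 234, 114) = 2 × 3^2 × 5 × 13 × 19 = 22230.

22230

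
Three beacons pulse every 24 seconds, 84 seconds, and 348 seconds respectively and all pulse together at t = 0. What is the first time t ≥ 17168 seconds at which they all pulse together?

19488 seconds

Joint pulses occur at multiples of LCM(24, 84, 348).
24 = 2^3 × 3
84 = 2^2 × 3 × 7
348 = 2^2 × 3 × 29
LCM(24, 84, 348) = 2^3 × 3 × 7 × 29 = 4872.
Smallest multiple of 4872 that is ≥ 17168: ⌈17168/4872⌉ × 4872 = 4 × 4872 = 19488.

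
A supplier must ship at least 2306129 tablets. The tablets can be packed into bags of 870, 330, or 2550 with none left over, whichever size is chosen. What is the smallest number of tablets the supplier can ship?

The number of tablets must be a common multiple of 870, 330, and 2550, so a multiple of their LCM.
870 = 2 × 3 × 5 × 29
330 = 2 × 3 × 5 × 11
2550 = 2 × 3 × 5^2 × 17
LCM(870, 330, 2550) = 2 × 3 × 5^2 × 11 × 17 × 29 = 813450.
Smallest multiple of 813450 that is ≥ 2306129: ⌈2306129/813450⌉ × 813450 = 3 × 813450 = 2440350.

2440350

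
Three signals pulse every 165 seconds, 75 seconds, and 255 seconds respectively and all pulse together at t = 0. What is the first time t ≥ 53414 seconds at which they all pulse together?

56100 seconds

Joint pulses occur at multiples of LCM(165, 75, 255).
165 = 3 × 5 × 11
75 = 3 × 5^2
255 = 3 × 5 × 17
LCM(165, 75, 255) = 3 × 5^2 × 11 × 17 = 14025.
Smallest multiple of 14025 that is ≥ 53414: ⌈53414/14025⌉ × 14025 = 4 × 14025 = 56100.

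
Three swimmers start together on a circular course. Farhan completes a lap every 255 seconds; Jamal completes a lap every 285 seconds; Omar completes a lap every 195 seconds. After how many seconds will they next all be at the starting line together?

The first simultaneous occurrence is after LCM of the individual periods.
255 = 3 × 5 × 17
285 = 3 × 5 × 19
195 = 3 × 5 × 13
LCM(255, 285, 195) = 3 × 5 × 13 × 17 × 19 = 62985.

62985 seconds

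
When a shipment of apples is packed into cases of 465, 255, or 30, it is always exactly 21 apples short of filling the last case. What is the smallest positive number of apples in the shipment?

Being 21 short of a full case of size k means N ≡ −21 (mod k), i.e. N + 21 is a multiple of each size.
465 = 3 × 5 × 31
255 = 3 × 5 × 17
30 = 2 × 3 × 5
LCM(465, 255, 30) = 2 × 3 × 5 × 17 × 31 = 15810.
Smallest positive N is 15810 − 21 = 15789.

15789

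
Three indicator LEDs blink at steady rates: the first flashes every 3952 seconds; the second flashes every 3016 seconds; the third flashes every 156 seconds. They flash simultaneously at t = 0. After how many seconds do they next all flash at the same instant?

343824 seconds

We need the least common multiple of the intervals.
3952 = 2^4 × 13 × 19
3016 = 2^3 × 13 × 29
156 = 2^2 × 3 × 13
LCM(3952, 3016, 156) = 2^4 × 3 × 13 × 19 × 29 = 343824.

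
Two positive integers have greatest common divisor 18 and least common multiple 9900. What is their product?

For any two positive integers, gcd × lcm = product = 18 × 9900 = 178200.

178200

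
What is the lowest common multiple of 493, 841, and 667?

493 = 17 × 29
841 = 29^2
667 = 23 × 29
LCM(493, 841, 667) = 17 × 23 × 29^2 = 328831.

328831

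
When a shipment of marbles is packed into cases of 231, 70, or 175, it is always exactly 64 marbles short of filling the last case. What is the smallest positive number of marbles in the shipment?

11486

Being 64 short of a full case of size k means N ≡ −64 (mod k), i.e. N + 64 is a multiple of each size.
231 = 3 × 7 × 11
70 = 2 × 5 × 7
175 = 5^2 × 7
LCM(231, 70, 175) = 2 × 3 × 5^2 × 7 × 11 = 11550.
Smallest positive N is 11550 − 64 = 11486.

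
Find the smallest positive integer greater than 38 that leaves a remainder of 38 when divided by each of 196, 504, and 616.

N − 38 must be a common multiple of 196, 504, and 616.
196 = 2^2 × 7^2
504 = 2^3 × 3^2 × 7
616 = 2^3 × 7 × 11
LCM(196, 504, 616) = 2^3 × 3^2 × 7^2 × 11 = 38808.
Smallest N > 38 is LCM + 38 = 38808 + 38 = 38846.

38846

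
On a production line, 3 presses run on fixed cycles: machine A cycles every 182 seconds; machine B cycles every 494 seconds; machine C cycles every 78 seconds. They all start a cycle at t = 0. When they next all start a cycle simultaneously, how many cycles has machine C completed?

133 cycles

The first common completion time is the LCM of the periods.
182 = 2 × 7 × 13
494 = 2 × 13 × 19
78 = 2 × 3 × 13
LCM(182, 494, 78) = 2 × 3 × 7 × 13 × 19 = 10374.
Cycles for period 78: 10374 / 78 = 133.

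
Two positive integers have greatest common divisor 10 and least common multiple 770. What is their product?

7700

For any two positive integers, gcd × lcm = product = 10 × 770 = 7700.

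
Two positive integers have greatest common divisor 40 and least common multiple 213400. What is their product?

8536000

For any two positive integers, gcd × lcm = product = 40 × 213400 = 8536000.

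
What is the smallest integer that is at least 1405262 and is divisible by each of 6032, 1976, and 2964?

The integer must be a common multiple of 6032, 1976, and 2964, so a multiple of their LCM.
6032 = 2^4 × 13 × 29
1976 = 2^3 × 13 × 19
2964 = 2^2 × 3 × 13 × 19
LCM(6032, 1976, 2964) = 2^4 × 3 × 13 × 19 × 29 = 343824.
Smallest multiple of 343824 that is ≥ 1405262: ⌈1405262/343824⌉ × 343824 = 5 × 343824 = 1719120.

1719120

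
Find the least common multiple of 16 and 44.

176

16 = 2^4
44 = 2^2 × 11
LCM(16, 44) = 2^4 × 11 = 176.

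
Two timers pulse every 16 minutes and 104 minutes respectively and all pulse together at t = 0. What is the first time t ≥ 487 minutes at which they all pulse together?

624 minutes

Joint pulses occur at multiples of LCM(16, 104).
16 = 2^4
104 = 2^3 × 13
LCM(16, 104) = 2^4 × 13 = 208.
Smallest multiple of 208 that is ≥ 487: ⌈487/208⌉ × 208 = 3 × 208 = 624.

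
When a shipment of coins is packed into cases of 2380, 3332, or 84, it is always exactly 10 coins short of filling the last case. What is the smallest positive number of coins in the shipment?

49970

Being 10 short of a full case of size k means N ≡ −10 (mod k), i.e. N + 10 is a multiple of each size.
2380 = 2^2 × 5 × 7 × 17
3332 = 2^2 × 7^2 × 17
84 = 2^2 × 3 × 7
LCM(2380, 3332, 84) = 2^2 × 3 × 5 × 7^2 × 17 = 49980.
Smallest positive N is 49980 − 10 = 49970.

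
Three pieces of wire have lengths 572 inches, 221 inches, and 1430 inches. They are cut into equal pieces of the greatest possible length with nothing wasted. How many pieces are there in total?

171

Piece length = gcd(572, 221, 1430).
572 = 2^2 × 11 × 13
221 = 13 × 17
1430 = 2 × 5 × 11 × 13
gcd(572, 221, 1430) = 13.
Total pieces = 572/13 + 221/13 + 1430/13 = 44 + 17 + 110 = 171.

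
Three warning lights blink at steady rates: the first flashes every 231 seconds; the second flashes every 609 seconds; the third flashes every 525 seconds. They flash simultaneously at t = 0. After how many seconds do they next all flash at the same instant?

167475 seconds

The first simultaneous occurrence is after LCM of the individual periods.
231 = 3 × 7 × 11
609 = 3 × 7 × 29
525 = 3 × 5^2 × 7
LCM(231, 609, 525) = 3 × 5^2 × 7 × 11 × 29 = 167475.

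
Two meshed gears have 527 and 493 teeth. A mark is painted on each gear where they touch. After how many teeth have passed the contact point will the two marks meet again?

15283 teeth

The first simultaneous occurrence is after LCM of the individual periods.
527 = 17 × 31
493 = 17 × 29
LCM(527, 493) = 17 × 29 × 31 = 15283.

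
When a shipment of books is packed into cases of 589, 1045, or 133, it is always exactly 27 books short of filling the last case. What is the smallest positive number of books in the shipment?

226738

Being 27 short of a full case of size k means N ≡ −27 (mod k), i.e. N + 27 is a multiple of each size.
589 = 19 × 31
1045 = 5 × 11 × 19
133 = 7 × 19
LCM(589, 1045, 133) = 5 × 7 × 11 × 19 × 31 = 226765.
Smallest positive N is 226765 − 27 = 226738.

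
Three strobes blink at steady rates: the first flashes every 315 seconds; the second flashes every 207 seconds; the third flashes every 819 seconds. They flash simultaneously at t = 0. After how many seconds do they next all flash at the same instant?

They coincide at every common multiple of the periods; the first is the LCM.
315 = 3^2 × 5 × 7
207 = 3^2 × 23
819 = 3^2 × 7 × 13
LCM(315, 207, 819) = 3^2 × 5 × 7 × 13 × 23 = 94185.

94185 seconds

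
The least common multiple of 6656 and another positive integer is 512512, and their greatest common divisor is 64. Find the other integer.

gcd × lcm = product of the two integers, so the other integer is (64 × 512512) / 6656 = 4928.

4928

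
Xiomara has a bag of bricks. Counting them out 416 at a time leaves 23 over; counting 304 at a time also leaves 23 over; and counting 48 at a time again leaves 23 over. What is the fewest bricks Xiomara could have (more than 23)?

N − 23 must be a common multiple of 416, 304, and 48.
416 = 2^5 × 13
304 = 2^4 × 19
48 = 2^4 × 3
LCM(416, 304, 48) = 2^5 × 3 × 13 × 19 = 23712.
Smallest N > 23 is LCM + 23 = 23712 + 23 = 23735.

23735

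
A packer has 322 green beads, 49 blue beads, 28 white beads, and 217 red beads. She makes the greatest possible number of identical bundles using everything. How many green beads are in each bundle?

Number of bundles = gcd(322, 49, 28, 217).
322 = 2 × 7 × 23
49 = 7^2
28 = 2^2 × 7
217 = 7 × 31
gcd(322, 49, 28, 217) = 7.
green beads per bundle = 322 / 7 = 46.

46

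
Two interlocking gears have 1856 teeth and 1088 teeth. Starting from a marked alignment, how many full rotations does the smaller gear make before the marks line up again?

All finish a whole number of cycles simultaneously at t = LCM of the periods.
1856 = 2^6 × 29
1088 = 2^6 × 17
LCM(1856, 1088) = 2^6 × 17 × 29 = 31552.
Rotations for period 1088: 31552 / 1088 = 29.

29 rotations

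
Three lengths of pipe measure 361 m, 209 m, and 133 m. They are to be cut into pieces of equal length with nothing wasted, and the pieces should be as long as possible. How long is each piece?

Each piece length must divide every original length, so the longest possible is gcd(361, 209, 133).
361 = 19^2
209 = 11 × 19
133 = 7 × 19
gcd(361, 209, 133) = 19.

19 m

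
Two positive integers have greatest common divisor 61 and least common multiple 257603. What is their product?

For any two positive integers, gcd × lcm = product = 61 × 257603 = 15713783.

15713783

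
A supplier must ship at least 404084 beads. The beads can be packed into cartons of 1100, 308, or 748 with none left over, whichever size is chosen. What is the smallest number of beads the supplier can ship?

523600

The number of beads must be a common multiple of 1100, 308, and 748, so a multiple of their LCM.
1100 = 2^2 × 5^2 × 11
308 = 2^2 × 7 × 11
748 = 2^2 × 11 × 17
LCM(1100, 308, 748) = 2^2 × 5^2 × 7 × 11 × 17 = 130900.
Smallest multiple of 130900 that is ≥ 404084: ⌈404084/130900⌉ × 130900 = 4 × 130900 = 523600.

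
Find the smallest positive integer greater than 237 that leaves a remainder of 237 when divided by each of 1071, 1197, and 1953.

631056

N − 237 must be a common multiple of 1071, 1197, and 1953.
1071 = 3^2 × 7 × 17
1197 = 3^2 × 7 × 19
1953 = 3^2 × 7 × 31
LCM(1071, 1197, 1953) = 3^2 × 7 × 17 × 19 × 31 = 630819.
Smallest N > 237 is LCM + 237 = 630819 + 237 = 631056.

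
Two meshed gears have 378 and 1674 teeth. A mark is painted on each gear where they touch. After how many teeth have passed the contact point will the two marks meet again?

The first simultaneous occurrence is after LCM of the individual periods.
378 = 2 × 3^3 × 7
1674 = 2 × 3^3 × 31
LCM(378, 1674) = 2 × 3^3 × 7 × 31 = 11718.

11718 teeth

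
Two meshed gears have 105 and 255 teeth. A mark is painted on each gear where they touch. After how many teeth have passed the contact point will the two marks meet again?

1785 teeth

The first simultaneous occurrence is after LCM of the individual periods.
105 = 3 × 5 × 7
255 = 3 × 5 × 17
LCM(105, 255) = 3 × 5 × 7 × 17 = 1785.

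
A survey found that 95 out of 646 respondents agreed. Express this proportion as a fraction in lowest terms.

95 = 5 × 19
646 = 2 × 17 × 19
gcd(95, 646) = 19.
Divide numerator and denominator by 19: 95/646 = 5/34.

5/34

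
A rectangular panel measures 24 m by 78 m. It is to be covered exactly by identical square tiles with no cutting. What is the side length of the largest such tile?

The tile side must divide both 24 and 78, so the largest is their gcd.
24 = 2^3 × 3
78 = 2 × 3 × 13
gcd(24, 78) = 2 × 3 = 6.

6 m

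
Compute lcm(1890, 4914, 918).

417690

1890 = 2 × 3^3 × 5 × 7
4914 = 2 × 3^3 × 7 × 13
918 = 2 × 3^3 × 17
LCM(1890, 4914, 918) = 2 × 3^3 × 5 × 7 × 13 × 17 = 417690.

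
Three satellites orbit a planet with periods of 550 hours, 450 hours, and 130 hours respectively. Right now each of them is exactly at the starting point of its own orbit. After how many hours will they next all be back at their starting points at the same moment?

The first simultaneous occurrence is after LCM of the individual periods.
550 = 2 × 5^2 × 11
450 = 2 × 3^2 × 5^2
130 = 2 × 5 × 13
LCM(550, 450, 130) = 2 × 3^2 × 5^2 × 11 × 13 = 64350.

64350 hours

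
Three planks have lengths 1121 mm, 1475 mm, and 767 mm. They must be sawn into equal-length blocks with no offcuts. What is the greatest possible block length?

59 mm

The block length must divide every plank, so the greatest is gcd(1121, 1475, 767).
1121 = 19 × 59
1475 = 5^2 × 59
767 = 13 × 59
gcd(1121, 1475, 767) = 59.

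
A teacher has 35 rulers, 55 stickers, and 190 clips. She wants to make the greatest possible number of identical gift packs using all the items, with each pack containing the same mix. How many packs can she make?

5 packs

The pack count must divide each quantity, so the greatest is gcd(35, 55, 190).
35 = 5 × 7
55 = 5 × 11
190 = 2 × 5 × 19
gcd(35, 55, 190) = 5.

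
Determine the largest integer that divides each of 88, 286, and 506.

22

88 = 2^3 × 11
286 = 2 × 11 × 13
506 = 2 × 11 × 23
gcd(88, 286, 506) = 2 × 11 = 22.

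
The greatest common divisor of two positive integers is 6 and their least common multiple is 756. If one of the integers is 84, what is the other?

For two integers, gcd × lcm = product, so the other is (6 × 756) / 84 = 4536 / 84 = 54.

54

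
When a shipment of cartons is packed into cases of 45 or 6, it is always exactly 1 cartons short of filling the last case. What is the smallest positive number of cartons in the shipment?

Being 1 short of a full case of size k means N ≡ −1 (mod k), i.e. N + 1 is a multiple of each size.
45 = 3^2 × 5
6 = 2 × 3
LCM(45, 6) = 2 × 3^2 × 5 = 90.
Smallest positive N is 90 − 1 = 89.

89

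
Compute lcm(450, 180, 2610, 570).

495900

450 = 2 × 3^2 × 5^2
180 = 2^2 × 3^2 × 5
2610 = 2 × 3^2 × 5 × 29
570 = 2 × 3 × 5 × 19
LCM(450, 180, 2610, 570) = 2^2 × 3^2 × 5^2 × 19 × 29 = 495900.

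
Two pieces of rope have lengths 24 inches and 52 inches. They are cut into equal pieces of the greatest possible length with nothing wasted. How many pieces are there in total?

Piece length = gcd(24, 52).
24 = 2^3 × 3
52 = 2^2 × 13
gcd(24, 52) = 2^2 = 4.
Total pieces = 24/4 + 52/4 = 6 + 13 = 19.

19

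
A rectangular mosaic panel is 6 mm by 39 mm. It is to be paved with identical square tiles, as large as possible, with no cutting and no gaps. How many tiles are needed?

Tile side = gcd(6, 39).
6 = 2 × 3
39 = 3 × 13
gcd(6, 39) = 3.
Tiles: (6/3) × (39/3) = 2 × 13 = 26.

26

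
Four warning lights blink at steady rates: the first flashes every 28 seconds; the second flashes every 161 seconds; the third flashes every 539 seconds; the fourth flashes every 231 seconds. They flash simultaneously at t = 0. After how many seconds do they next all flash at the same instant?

They coincide at every common multiple of the periods; the first is the LCM.
28 = 2^2 × 7
161 = 7 × 23
539 = 7^2 × 11
231 = 3 × 7 × 11
LCM(28, 161, 539, 231) = 2^2 × 3 × 7^2 × 11 × 23 = 148764.

148764 seconds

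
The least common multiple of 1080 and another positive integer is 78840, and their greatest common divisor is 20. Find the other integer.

1460

gcd × lcm = product of the two integers, so the other integer is (20 × 78840) / 1080 = 1460.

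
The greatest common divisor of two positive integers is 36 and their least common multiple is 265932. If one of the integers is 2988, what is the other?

3204

For two integers, gcd × lcm = product, so the other is (36 × 265932) / 2988 = 9573552 / 2988 = 3204.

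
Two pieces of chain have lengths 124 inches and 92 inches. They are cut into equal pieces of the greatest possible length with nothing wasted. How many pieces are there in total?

Piece length = gcd(124, 92).
124 = 2^2 × 31
92 = 2^2 × 23
gcd(124, 92) = 2^2 = 4.
Total pieces = 124/4 + 92/4 = 31 + 23 = 54.

54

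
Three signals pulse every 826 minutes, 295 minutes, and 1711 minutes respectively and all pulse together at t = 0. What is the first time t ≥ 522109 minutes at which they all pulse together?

Joint pulses occur at multiples of LCM(826, 295, 1711).
826 = 2 × 7 × 59
295 = 5 × 59
1711 = 29 × 59
LCM(826, 295, 1711) = 2 × 5 × 7 × 29 × 59 = 119770.
Smallest multiple of 119770 that is ≥ 522109: ⌈522109/119770⌉ × 119770 = 5 × 119770 = 598850.

598850 minutes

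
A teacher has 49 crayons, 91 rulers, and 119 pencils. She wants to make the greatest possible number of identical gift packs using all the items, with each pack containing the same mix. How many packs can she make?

7 packs

The pack count must divide each quantity, so the greatest is gcd(49, 91, 119).
49 = 7^2
91 = 7 × 13
119 = 7 × 17
gcd(49, 91, 119) = 7.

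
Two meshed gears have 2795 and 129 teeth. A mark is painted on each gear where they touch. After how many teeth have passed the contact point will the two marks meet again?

The first simultaneous occurrence is after LCM of the individual periods.
2795 = 5 × 13 × 43
129 = 3 × 43
LCM(2795, 129) = 3 × 5 × 13 × 43 = 8385.

8385 teeth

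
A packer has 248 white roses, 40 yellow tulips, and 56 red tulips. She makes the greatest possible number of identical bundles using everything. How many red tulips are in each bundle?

Number of bundles = gcd(248, 40, 56).
248 = 2^3 × 31
40 = 2^3 × 5
56 = 2^3 × 7
gcd(248, 40, 56) = 2^3 = 8.
red tulips per bundle = 56 / 8 = 7.

7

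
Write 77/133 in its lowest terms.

11/19

77 = 7 × 11
133 = 7 × 19
gcd(77, 133) = 7.
Divide numerator and denominator by 7: 77/133 = 11/19.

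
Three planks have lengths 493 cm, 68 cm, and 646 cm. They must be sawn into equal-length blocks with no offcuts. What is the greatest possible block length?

This is the greatest common divisor of 493, 68, and 646.
493 = 17 × 29
68 = 2^2 × 17
646 = 2 × 17 × 19
gcd(493, 68, 646) = 17.

17 cm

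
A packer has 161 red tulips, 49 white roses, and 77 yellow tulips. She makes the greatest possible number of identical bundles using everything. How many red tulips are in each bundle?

Number of bundles = gcd(161, 49, 77).
161 = 7 × 23
49 = 7^2
77 = 7 × 11
gcd(161, 49, 77) = 7.
red tulips per bundle = 161 / 7 = 23.

23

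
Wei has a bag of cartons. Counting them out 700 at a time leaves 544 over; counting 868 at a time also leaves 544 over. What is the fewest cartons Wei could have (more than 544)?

N − 544 must be a common multiple of 700 and 868.
700 = 2^2 × 5^2 × 7
868 = 2^2 × 7 × 31
LCM(700, 868) = 2^2 × 5^2 × 7 × 31 = 21700.
Smallest N > 544 is LCM + 544 = 21700 + 544 = 22244.

22244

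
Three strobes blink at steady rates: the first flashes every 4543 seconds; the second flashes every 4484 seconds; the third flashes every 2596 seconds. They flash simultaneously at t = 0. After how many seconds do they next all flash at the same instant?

The first simultaneous occurrence is after LCM of the individual periods.
4543 = 7 × 11 × 59
4484 = 2^2 × 19 × 59
2596 = 2^2 × 11 × 59
LCM(4543, 4484, 2596) = 2^2 × 7 × 11 × 19 × 59 = 345268.

345268 seconds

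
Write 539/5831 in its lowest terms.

539 = 7^2 × 11
5831 = 7^3 × 17
gcd(539, 5831) = 7^2 = 49.
Divide numerator and denominator by 49: 539/5831 = 11/119.

11/119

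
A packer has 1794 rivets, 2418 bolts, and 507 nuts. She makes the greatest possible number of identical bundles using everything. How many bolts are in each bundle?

62

Number of bundles = gcd(1794, 2418, 507).
1794 = 2 × 3 × 13 × 23
2418 = 2 × 3 × 13 × 31
507 = 3 × 13^2
gcd(1794, 2418, 507) = 3 × 13 = 39.
bolts per bundle = 2418 / 39 = 62.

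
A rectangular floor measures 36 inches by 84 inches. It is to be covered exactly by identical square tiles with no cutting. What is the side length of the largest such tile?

The tile side must divide both 36 and 84, so the largest is their gcd.
36 = 2^2 × 3^2
84 = 2^2 × 3 × 7
gcd(36, 84) = 2^2 × 3 = 12.

12 inches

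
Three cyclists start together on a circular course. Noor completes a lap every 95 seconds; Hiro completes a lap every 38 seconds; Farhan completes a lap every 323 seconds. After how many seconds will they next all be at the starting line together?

3230 seconds

The first simultaneous occurrence is after LCM of the individual periods.
95 = 5 × 19
38 = 2 × 19
323 = 17 × 19
LCM(95, 38, 323) = 2 × 5 × 17 × 19 = 3230.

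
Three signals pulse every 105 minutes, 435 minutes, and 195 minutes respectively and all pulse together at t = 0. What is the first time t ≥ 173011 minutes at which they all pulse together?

Joint pulses occur at multiples of LCM(105, 435, 195).
105 = 3 × 5 × 7
435 = 3 × 5 × 29
195 = 3 × 5 × 13
LCM(105, 435, 195) = 3 × 5 × 7 × 13 × 29 = 39585.
Smallest multiple of 39585 that is ≥ 173011: ⌈173011/39585⌉ × 39585 = 5 × 39585 = 197925.

197925 minutes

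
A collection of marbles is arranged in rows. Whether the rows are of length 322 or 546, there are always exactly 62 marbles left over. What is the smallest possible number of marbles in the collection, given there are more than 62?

N − 62 must be a common multiple of 322 and 546.
322 = 2 × 7 × 23
546 = 2 × 3 × 7 × 13
LCM(322, 546) = 2 × 3 × 7 × 13 × 23 = 12558.
Smallest N > 62 is LCM + 62 = 12558 + 62 = 12620.

12620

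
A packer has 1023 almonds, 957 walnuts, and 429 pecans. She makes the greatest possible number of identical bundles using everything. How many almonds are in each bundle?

Number of bundles = gcd(1023, 957, 429).
1023 = 3 × 11 × 31
957 = 3 × 11 × 29
429 = 3 × 11 × 13
gcd(1023, 957, 429) = 3 × 11 = 33.
almonds per bundle = 1023 / 33 = 31.

31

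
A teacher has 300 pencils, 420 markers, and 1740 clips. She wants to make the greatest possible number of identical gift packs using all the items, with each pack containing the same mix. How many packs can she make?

The pack count must divide each quantity, so the greatest is gcd(300, 420, 1740).
300 = 2^2 × 3 × 5^2
420 = 2^2 × 3 × 5 × 7
1740 = 2^2 × 3 × 5 × 29
gcd(300, 420, 1740) = 2^2 × 3 × 5 = 60.

60 packs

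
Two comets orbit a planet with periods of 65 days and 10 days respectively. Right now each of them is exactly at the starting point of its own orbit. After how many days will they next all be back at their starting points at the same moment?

130 days

They coincide at every common multiple of the periods; the first is the LCM.
65 = 5 × 13
10 = 2 × 5
LCM(65, 10) = 2 × 5 × 13 = 130.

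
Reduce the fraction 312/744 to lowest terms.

312 = 2^3 × 3 × 13
744 = 2^3 × 3 × 31
gcd(312, 744) = 2^3 × 3 = 24.
Divide numerator and denominator by 24: 312/744 = 13/31.

13/31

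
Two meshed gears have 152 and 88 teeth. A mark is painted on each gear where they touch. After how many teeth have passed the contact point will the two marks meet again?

1672 teeth

They coincide at every common multiple of the periods; the first is the LCM.
152 = 2^3 × 19
88 = 2^3 × 11
LCM(152, 88) = 2^3 × 11 × 19 = 1672.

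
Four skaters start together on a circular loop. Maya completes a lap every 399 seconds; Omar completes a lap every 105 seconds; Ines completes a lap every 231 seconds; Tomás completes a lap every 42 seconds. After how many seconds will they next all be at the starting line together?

43890 seconds

They coincide at every common multiple of the periods; the first is the LCM.
399 = 3 × 7 × 19
105 = 3 × 5 × 7
231 = 3 × 7 × 11
42 = 2 × 3 × 7
LCM(399, 105, 231, 42) = 2 × 3 × 5 × 7 × 11 × 19 = 43890.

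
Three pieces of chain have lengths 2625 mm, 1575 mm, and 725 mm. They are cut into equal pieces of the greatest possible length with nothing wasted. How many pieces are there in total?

197

Piece length = gcd(2625, 1575, 725).
2625 = 3 × 5^3 × 7
1575 = 3^2 × 5^2 × 7
725 = 5^2 × 29
gcd(2625, 1575, 725) = 5^2 = 25.
Total pieces = 2625/25 + 1575/25 + 725/25 = 105 + 63 + 29 = 197.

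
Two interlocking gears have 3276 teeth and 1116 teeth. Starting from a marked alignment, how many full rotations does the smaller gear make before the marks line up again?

The first common completion time is the LCM of the periods.
3276 = 2^2 × 3^2 × 7 × 13
1116 = 2^2 × 3^2 × 31
LCM(3276, 1116) = 2^2 × 3^2 × 7 × 13 × 31 = 101556.
Rotations for period 1116: 101556 / 1116 = 91.

91 rotations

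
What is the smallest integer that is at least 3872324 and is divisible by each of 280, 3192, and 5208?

The integer must be a common multiple of 280, 3192, and 5208, so a multiple of their LCM.
280 = 2^3 × 5 × 7
3192 = 2^3 × 3 × 7 × 19
5208 = 2^3 × 3 × 7 × 31
LCM(280, 3192, 5208) = 2^3 × 3 × 5 × 7 × 19 × 31 = 494760.
Smallest multiple of 494760 that is ≥ 3872324: ⌈3872324/494760⌉ × 494760 = 8 × 494760 = 3958080.

3958080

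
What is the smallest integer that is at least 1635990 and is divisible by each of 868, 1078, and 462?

1804572

The integer must be a common multiple of 868, 1078, and 462, so a multiple of their LCM.
868 = 2^2 × 7 × 31
1078 = 2 × 7^2 × 11
462 = 2 × 3 × 7 × 11
LCM(868, 1078, 462) = 2^2 × 3 × 7^2 × 11 × 31 = 200508.
Smallest multiple of 200508 that is ≥ 1635990: ⌈1635990/200508⌉ × 200508 = 9 × 200508 = 1804572.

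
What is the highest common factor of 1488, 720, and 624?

48

1488 = 2^4 × 3 × 31
720 = 2^4 × 3^2 × 5
624 = 2^4 × 3 × 13
gcd(1488, 720, 624) = 2^4 × 3 = 48.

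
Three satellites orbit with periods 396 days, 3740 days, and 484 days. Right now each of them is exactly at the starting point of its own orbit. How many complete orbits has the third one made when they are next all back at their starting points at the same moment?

765 orbits

They are all back at their starting positions together after one LCM of the periods.
396 = 2^2 × 3^2 × 11
3740 = 2^2 × 5 × 11 × 17
484 = 2^2 × 11^2
LCM(396, 3740, 484) = 2^2 × 3^2 × 5 × 11^2 × 17 = 370260.
Orbits for period 484: 370260 / 484 = 765.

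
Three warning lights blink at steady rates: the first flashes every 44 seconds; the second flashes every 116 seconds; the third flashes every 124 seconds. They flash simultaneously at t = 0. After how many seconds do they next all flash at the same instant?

39556 seconds

The first simultaneous occurrence is after LCM of the individual periods.
44 = 2^2 × 11
116 = 2^2 × 29
124 = 2^2 × 31
LCM(44, 116, 124) = 2^2 × 11 × 29 × 31 = 39556.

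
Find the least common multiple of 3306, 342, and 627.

3306 = 2 × 3 × 19 × 29
342 = 2 × 3^2 × 19
627 = 3 × 11 × 19
LCM(3306, 342, 627) = 2 × 3^2 × 11 × 19 × 29 = 109098.

109098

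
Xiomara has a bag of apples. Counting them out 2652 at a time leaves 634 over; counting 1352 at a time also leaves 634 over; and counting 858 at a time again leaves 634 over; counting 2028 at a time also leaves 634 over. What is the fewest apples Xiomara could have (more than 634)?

N − 634 must be a common multiple of 2652, 1352, 858, and 2028.
2652 = 2^2 × 3 × 13 × 17
1352 = 2^3 × 13^2
858 = 2 × 3 × 11 × 13
2028 = 2^2 × 3 × 13^2
LCM(2652, 1352, 858, 2028) = 2^3 × 3 × 11 × 13^2 × 17 = 758472.
Smallest N > 634 is LCM + 634 = 758472 + 634 = 759106.

759106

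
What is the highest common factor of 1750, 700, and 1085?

1750 = 2 × 5^3 × 7
700 = 2^2 × 5^2 × 7
1085 = 5 × 7 × 31
gcd(1750, 700, 1085) = 5 × 7 = 35.

35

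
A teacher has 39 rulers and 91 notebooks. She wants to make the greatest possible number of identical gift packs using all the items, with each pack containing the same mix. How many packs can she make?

13 packs

By the Euclidean algorithm:
91 = 2 × 39 + 13
39 = 3 × 13 + 0
gcd(39, 91) = 13.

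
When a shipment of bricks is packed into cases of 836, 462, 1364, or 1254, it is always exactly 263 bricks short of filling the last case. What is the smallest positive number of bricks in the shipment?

543973

Being 263 short of a full case of size k means N ≡ −263 (mod k), i.e. N + 263 is a multiple of each size.
836 = 2^2 × 11 × 19
462 = 2 × 3 × 7 × 11
1364 = 2^2 × 11 × 31
1254 = 2 × 3 × 11 × 19
LCM(836, 462, 1364, 1254) = 2^2 × 3 × 7 × 11 × 19 × 31 = 544236.
Smallest positive N is 544236 − 263 = 543973.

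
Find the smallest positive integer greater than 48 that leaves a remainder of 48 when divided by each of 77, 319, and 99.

N − 48 must be a common multiple of 77, 319, and 99.
77 = 7 × 11
319 = 11 × 29
99 = 3^2 × 11
LCM(77, 319, 99) = 3^2 × 7 × 11 × 29 = 20097.
Smallest N > 48 is LCM + 48 = 20097 + 48 = 20145.

20145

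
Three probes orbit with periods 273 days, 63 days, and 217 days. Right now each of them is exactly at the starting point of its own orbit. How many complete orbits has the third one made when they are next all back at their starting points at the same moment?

All finish a whole number of cycles simultaneously at t = LCM of the periods.
273 = 3 × 7 × 13
63 = 3^2 × 7
217 = 7 × 31
LCM(273, 63, 217) = 3^2 × 7 × 13 × 31 = 25389.
Orbits for period 217: 25389 / 217 = 117.

117 orbits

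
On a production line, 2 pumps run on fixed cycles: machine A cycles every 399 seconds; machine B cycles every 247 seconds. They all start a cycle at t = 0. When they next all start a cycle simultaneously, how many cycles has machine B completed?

The first common completion time is the LCM of the periods.
399 = 3 × 7 × 19
247 = 13 × 19
LCM(399, 247) = 3 × 7 × 13 × 19 = 5187.
Cycles for period 247: 5187 / 247 = 21.

21 cycles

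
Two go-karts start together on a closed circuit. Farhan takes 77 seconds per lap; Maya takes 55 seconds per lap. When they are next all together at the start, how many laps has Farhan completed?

5 laps

They are all back at their starting positions together after one LCM of the periods.
77 = 7 × 11
55 = 5 × 11
LCM(77, 55) = 5 × 7 × 11 = 385.
Laps for period 77: 385 / 77 = 5.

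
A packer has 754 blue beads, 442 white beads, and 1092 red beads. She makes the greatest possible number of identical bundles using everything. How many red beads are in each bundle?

Number of bundles = gcd(754, 442, 1092).
754 = 2 × 13 × 29
442 = 2 × 13 × 17
1092 = 2^2 × 3 × 7 × 13
gcd(754, 442, 1092) = 2 × 13 = 26.
red beads per bundle = 1092 / 26 = 42.

42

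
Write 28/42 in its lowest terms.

28 = 2^2 × 7
42 = 2 × 3 × 7
gcd(28, 42) = 2 × 7 = 14.
Divide numerator and denominator by 14: 28/42 = 2/3.

2/3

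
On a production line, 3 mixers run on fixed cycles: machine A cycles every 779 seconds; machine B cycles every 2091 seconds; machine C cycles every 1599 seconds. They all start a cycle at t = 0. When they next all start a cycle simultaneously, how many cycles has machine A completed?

663 cycles

They are all back at their starting positions together after one LCM of the periods.
779 = 19 × 41
2091 = 3 × 17 × 41
1599 = 3 × 13 × 41
LCM(779, 2091, 1599) = 3 × 13 × 17 × 19 × 41 = 516477.
Cycles for period 779: 516477 / 779 = 663.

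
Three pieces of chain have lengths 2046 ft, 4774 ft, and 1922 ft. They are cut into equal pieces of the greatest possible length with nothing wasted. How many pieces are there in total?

Piece length = gcd(2046, 4774, 1922).
2046 = 2 × 3 × 11 × 31
4774 = 2 × 7 × 11 × 31
1922 = 2 × 31^2
gcd(2046, 4774, 1922) = 2 × 31 = 62.
Total pieces = 2046/62 + 4774/62 + 1922/62 = 33 + 77 + 31 = 141.

141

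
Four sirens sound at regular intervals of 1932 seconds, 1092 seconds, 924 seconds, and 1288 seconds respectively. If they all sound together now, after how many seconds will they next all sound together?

The first simultaneous occurrence is after LCM of the individual periods.
1932 = 2^2 × 3 × 7 × 23
1092 = 2^2 × 3 × 7 × 13
924 = 2^2 × 3 × 7 × 11
1288 = 2^3 × 7 × 23
LCM(1932, 1092, 924, 1288) = 2^3 × 3 × 7 × 11 × 13 × 23 = 552552.

552552 seconds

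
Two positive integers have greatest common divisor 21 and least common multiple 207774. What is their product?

For any two positive integers, gcd × lcm = product = 21 × 207774 = 4363254.

4363254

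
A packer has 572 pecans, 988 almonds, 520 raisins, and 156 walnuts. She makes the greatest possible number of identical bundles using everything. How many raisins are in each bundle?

Number of bundles = gcd(572, 988, 520, 156).
572 = 2^2 × 11 × 13
988 = 2^2 × 13 × 19
520 = 2^3 × 5 × 13
156 = 2^2 × 3 × 13
gcd(572, 988, 520, 156) = 2^2 × 13 = 52.
raisins per bundle = 520 / 52 = 10.

10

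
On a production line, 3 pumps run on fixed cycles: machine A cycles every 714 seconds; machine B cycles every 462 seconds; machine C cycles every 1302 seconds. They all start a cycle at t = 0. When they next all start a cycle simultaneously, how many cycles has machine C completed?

187 cycles

The first common completion time is the LCM of the periods.
714 = 2 × 3 × 7 × 17
462 = 2 × 3 × 7 × 11
1302 = 2 × 3 × 7 × 31
LCM(714, 462, 1302) = 2 × 3 × 7 × 11 × 17 × 31 = 243474.
Cycles for period 1302: 243474 / 1302 = 187.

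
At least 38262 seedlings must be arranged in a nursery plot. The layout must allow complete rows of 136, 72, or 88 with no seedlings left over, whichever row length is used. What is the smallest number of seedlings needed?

40392

The number of seedlings must be a common multiple of 136, 72, and 88, so a multiple of their LCM.
136 = 2^3 × 17
72 = 2^3 × 3^2
88 = 2^3 × 11
LCM(136, 72, 88) = 2^3 × 3^2 × 11 × 17 = 13464.
Smallest multiple of 13464 that is ≥ 38262: ⌈38262/13464⌉ × 13464 = 3 × 13464 = 40392.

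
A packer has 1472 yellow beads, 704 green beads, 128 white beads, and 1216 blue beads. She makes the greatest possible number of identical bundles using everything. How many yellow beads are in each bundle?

23

Number of bundles = gcd(1472, 704, 128, 1216).
1472 = 2^6 × 23
704 = 2^6 × 11
128 = 2^7
1216 = 2^6 × 19
gcd(1472, 704, 128, 1216) = 2^6 = 64.
yellow beads per bundle = 1472 / 64 = 23.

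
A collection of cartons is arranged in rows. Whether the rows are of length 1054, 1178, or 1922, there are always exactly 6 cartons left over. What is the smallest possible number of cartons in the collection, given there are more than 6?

N − 6 must be a common multiple of 1054, 1178, and 1922.
1054 = 2 × 17 × 31
1178 = 2 × 19 × 31
1922 = 2 × 31^2
LCM(1054, 1178, 1922) = 2 × 17 × 19 × 31^2 = 620806.
Smallest N > 6 is LCM + 6 = 620806 + 6 = 620812.

620812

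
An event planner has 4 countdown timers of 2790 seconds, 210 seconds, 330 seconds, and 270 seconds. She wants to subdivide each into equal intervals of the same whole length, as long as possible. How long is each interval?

The interval must divide each timer length; the longest such is the gcd.
2790 = 2 × 3^2 × 5 × 31
210 = 2 × 3 × 5 × 7
330 = 2 × 3 × 5 × 11
270 = 2 × 3^3 × 5
gcd(2790, 210, 330, 270) = 2 × 3 × 5 = 30.

30 seconds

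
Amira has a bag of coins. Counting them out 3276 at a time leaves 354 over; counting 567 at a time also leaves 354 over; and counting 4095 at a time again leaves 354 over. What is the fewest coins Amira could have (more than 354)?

N − 354 must be a common multiple of 3276, 567, and 4095.
3276 = 2^2 × 3^2 × 7 × 13
567 = 3^4 × 7
4095 = 3^2 × 5 × 7 × 13
LCM(3276, 567, 4095) = 2^2 × 3^4 × 5 × 7 × 13 = 147420.
Smallest N > 354 is LCM + 354 = 147420 + 354 = 147774.

147774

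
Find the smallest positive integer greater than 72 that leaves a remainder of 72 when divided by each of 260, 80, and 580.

N − 72 must be a common multiple of 260, 80, and 580.
260 = 2^2 × 5 × 13
80 = 2^4 × 5
580 = 2^2 × 5 × 29
LCM(260, 80, 580) = 2^4 × 5 × 13 × 29 = 30160.
Smallest N > 72 is LCM + 72 = 30160 + 72 = 30232.

30232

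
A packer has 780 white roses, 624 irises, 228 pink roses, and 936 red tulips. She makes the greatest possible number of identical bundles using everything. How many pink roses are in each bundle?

Number of bundles = gcd(780, 624, 228, 936).
780 = 2^2 × 3 × 5 × 13
624 = 2^4 × 3 × 13
228 = 2^2 × 3 × 19
936 = 2^3 × 3^2 × 13
gcd(780, 624, 228, 936) = 2^2 × 3 = 12.
pink roses per bundle = 228 / 12 = 19.

19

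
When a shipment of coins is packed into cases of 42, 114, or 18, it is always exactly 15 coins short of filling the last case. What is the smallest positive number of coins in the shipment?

Being 15 short of a full case of size k means N ≡ −15 (mod k), i.e. N + 15 is a multiple of each size.
42 = 2 × 3 × 7
114 = 2 × 3 × 19
18 = 2 × 3^2
LCM(42, 114, 18) = 2 × 3^2 × 7 × 19 = 2394.
Smallest positive N is 2394 − 15 = 2379.

2379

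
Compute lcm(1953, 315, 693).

1953 = 3^2 × 7 × 31
315 = 3^2 × 5 × 7
693 = 3^2 × 7 × 11
LCM(1953, 315, 693) = 3^2 × 5 × 7 × 11 × 31 = 107415.

107415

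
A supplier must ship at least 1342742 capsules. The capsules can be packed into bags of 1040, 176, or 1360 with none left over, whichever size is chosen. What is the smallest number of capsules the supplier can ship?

1361360

The number of capsules must be a common multiple of 1040, 176, and 1360, so a multiple of their LCM.
1040 = 2^4 × 5 × 13
176 = 2^4 × 11
1360 = 2^4 × 5 × 17
LCM(1040, 176, 1360) = 2^4 × 5 × 11 × 13 × 17 = 194480.
Smallest multiple of 194480 that is ≥ 1342742: ⌈1342742/194480⌉ × 194480 = 7 × 194480 = 1361360.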